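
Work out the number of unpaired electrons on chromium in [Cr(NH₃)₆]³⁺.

Summing ligand charges against the +3 overall charge gives an oxidation state of +3 for chromium.
Cr sits in group 6, so the d-electron count is 6 − 3 = 3.
In an octahedral field the d³ configuration is t₂g³e_g⁰ (only one arrangement possible), giving 3 unpaired electrons.

3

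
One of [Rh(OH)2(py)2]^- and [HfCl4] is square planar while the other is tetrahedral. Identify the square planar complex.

[Rh(OH)2(py)2]^-

For [Rh(OH)2(py)2]^-: Each hydroxide is −1; pyridine is neutral; balancing the −1 overall charge requires Rh(I). Rhodium is a group-9 element; Rh(I) is therefore d⁸. A 4d d⁸ ion has a large crystal-field splitting; square planar leaves the high-energy d_{x²−y²} orbital empty and maximises CFSE. → square planar.
For [HfCl4]: Each chloride is −1; balancing the 0 overall charge requires Hf(IV). Hf sits in group 4, so the d-electron count is 4 − 4 = 0. A d⁰ ion has no crystal-field stabilisation preference between square planar and tetrahedral, so four ligands adopt the sterically favoured tetrahedral geometry. → tetrahedral.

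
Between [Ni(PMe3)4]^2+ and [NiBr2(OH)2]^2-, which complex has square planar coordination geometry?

[Ni(PMe3)4]^2+

For [Ni(PMe3)4]^2+: Summing ligand charges against the +2 overall charge gives an oxidation state of +2 for nickel. Group 10 minus oxidation state 2 gives a d⁸ configuration. Trimethylphosphine is a strong-field ligand (high in the spectrochemical series). A 3d d⁸ ion with strong-field ligands gains enough CFSE to favour square planar over tetrahedral. → square planar.
For [NiBr2(OH)2]^2-: Each bromide is −1; each hydroxide is −1; balancing the −2 overall charge requires Ni(II). Nickel is a group-10 element; Ni(II) is therefore d⁸. Bromide and hydroxide are weak-field ligands. With weak-field ligands the CFSE gain from square planar is small, so a 3d d⁸ ion takes the sterically preferred tetrahedral geometry. → tetrahedral.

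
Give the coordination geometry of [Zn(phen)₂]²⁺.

1,10-phenanthroline is neutral; balancing the +2 overall charge requires Zn(II).
Zinc is a group-12 element; Zn(II) is therefore d¹⁰.
Counting donor atoms: 2×1,10-phenanthroline (bidentate) → 4 donors. Coordination number = 4.
A d¹⁰ ion has no crystal-field stabilisation preference between square planar and tetrahedral, so four ligands adopt the sterically favoured tetrahedral geometry.

tetrahedral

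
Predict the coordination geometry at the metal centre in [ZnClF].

linear

Ligand charges: each chloride is −1; each fluoride is −1. With an overall charge of 0 the zinc centre must be in the +2 oxidation state.
Zn sits in group 12, so the d-electron count is 12 − 2 = 10.
Coordination number: 2.
A d¹⁰ ion with only two ligands adopts a linear arrangement (sp hybridisation; no CFSE preference).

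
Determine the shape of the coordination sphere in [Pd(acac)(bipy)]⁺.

square planar

Ligand charges: each acetylacetonate is −1; 2,2′-bipyridine is neutral. With an overall charge of +1 the palladium centre must be in the +2 oxidation state.
Palladium is a group-10 element; Pd(II) is therefore d⁸.
Counting donor atoms: 1×acetylacetonate (bidentate) → 2 donors; 1×2,2′-bipyridine (bidentate) → 2 donors. Coordination number = 4.
A 4d d⁸ ion has a large crystal-field splitting; square planar leaves the high-energy d_{x²−y²} orbital empty and maximises CFSE.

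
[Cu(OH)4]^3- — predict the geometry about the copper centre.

Each hydroxide is −1; balancing the −3 overall charge requires Cu(I).
Cu sits in group 11, so the d-electron count is 11 − 1 = 10.
With 4 monodentate ligands the coordination number is 4.
A d¹⁰ ion has no crystal-field stabilisation preference between square planar and tetrahedral, so four ligands adopt the sterically favoured tetrahedral geometry.

tetrahedral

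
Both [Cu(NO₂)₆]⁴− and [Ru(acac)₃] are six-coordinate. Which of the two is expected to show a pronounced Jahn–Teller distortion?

[Cu(NO₂)₆]⁴−

[Cu(NO₂)₆]⁴−: Each nitro (N-bound nitrite) is −1; balancing the −4 overall charge requires Cu(II). Group 11 minus oxidation state 2 gives a d⁹ configuration. The t₂g⁶e_g³ configuration has an unevenly filled e_g set; the Jahn–Teller theorem predicts a tetragonal distortion (typically axial elongation) to lift the degeneracy.
[Ru(acac)₃]: Ligand charges: each acetylacetonate is −1. With an overall charge of 0 the ruthenium centre must be in the +3 oxidation state. Ruthenium is a group-8 element; Ru(III) is therefore d⁵. A 4d ion has a large Δₒ and is invariably low-spin. The d⁵ configuration leaves the e_g set evenly filled (or empty) — no strong Jahn–Teller driving force.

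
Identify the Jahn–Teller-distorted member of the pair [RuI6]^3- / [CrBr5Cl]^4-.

[CrBr5Cl]^4-

[RuI6]^3-: Summing ligand charges against the −3 overall charge gives an oxidation state of +3 for ruthenium. Group 8 minus oxidation state 3 gives a d⁵ configuration. A 4d ion has a large Δₒ and is invariably low-spin. The d⁵ configuration leaves the e_g set evenly filled (or empty) — no strong Jahn–Teller driving force.
[CrBr5Cl]^4-: Summing ligand charges against the −4 overall charge gives an oxidation state of +2 for chromium. Group 6 minus oxidation state 2 gives a d⁴ configuration. Bromide and chloride are weak-field ligands for a first-row metal, so the complex is high-spin. The t₂g³e_g¹ (high-spin) configuration has an unevenly filled e_g set; the Jahn–Teller theorem predicts a tetragonal distortion (typically axial elongation) to lift the degeneracy.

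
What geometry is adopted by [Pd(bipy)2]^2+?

square planar

Summing ligand charges against the +2 overall charge gives an oxidation state of +2 for palladium.
Palladium is a group-10 element; Pd(II) is therefore d⁸.
Counting donor atoms: 2×2,2′-bipyridine (bidentate) → 4 donors. Coordination number = 4.
A 4d d⁸ ion has a large crystal-field splitting; square planar leaves the high-energy d_{x²−y²} orbital empty and maximises CFSE.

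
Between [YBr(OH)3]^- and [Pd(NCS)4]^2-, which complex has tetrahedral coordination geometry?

For [YBr(OH)3]^-: Each bromide is −1; each hydroxide is −1; balancing the −1 overall charge requires Y(III). Yttrium is a group-3 element; Y(III) is therefore d⁰. A d⁰ ion has no crystal-field stabilisation preference between square planar and tetrahedral, so four ligands adopt the sterically favoured tetrahedral geometry. → tetrahedral.
For [Pd(NCS)4]^2-: Summing ligand charges against the −2 overall charge gives an oxidation state of +2 for palladium. Palladium is a group-10 element; Pd(II) is therefore d⁸. A 4d d⁸ ion has a large crystal-field splitting; square planar leaves the high-energy d_{x²−y²} orbital empty and maximises CFSE. → square planar.

[YBr(OH)3]^-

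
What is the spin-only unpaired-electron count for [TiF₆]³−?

1 unpaired electron

Each fluoride is −1; balancing the −3 overall charge requires Ti(III).
Group 4 minus oxidation state 3 gives a d¹ configuration.
In an octahedral field the d¹ configuration is t₂g¹e_g⁰ (only one arrangement possible), giving 1 unpaired electron.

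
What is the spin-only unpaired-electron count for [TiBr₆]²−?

Ligand charges: each bromide is −1. With an overall charge of −2 the titanium centre must be in the +4 oxidation state.
Group 4 minus oxidation state 4 gives a d⁰ configuration.
In an octahedral field the d⁰ configuration is t₂g⁰e_g⁰, giving 0 unpaired electrons.

0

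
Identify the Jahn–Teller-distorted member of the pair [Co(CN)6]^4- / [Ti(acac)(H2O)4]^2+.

[Co(CN)6]^4-: Each cyanide is −1; balancing the −4 overall charge requires Co(II). Group 9 minus oxidation state 2 gives a d⁷ configuration. Cyanide is a strong-field ligand (high in the spectrochemical series) for a first-row metal, so the complex is low-spin. The t₂g⁶e_g¹ (low-spin) configuration has an unevenly filled e_g set; the Jahn–Teller theorem predicts a tetragonal distortion (typically axial elongation) to lift the degeneracy.
[Ti(acac)(H2O)4]^2+: Ligand charges: each acetylacetonate is −1; water is neutral. With an overall charge of +2 the titanium centre must be in the +3 oxidation state. Titanium is a group-4 element; Ti(III) is therefore d¹. The d¹ configuration leaves the e_g set evenly filled (or empty) — no strong Jahn–Teller driving force.

[Co(CN)6]^4-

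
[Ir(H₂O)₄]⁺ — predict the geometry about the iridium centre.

Summing ligand charges against the +1 overall charge gives an oxidation state of +1 for iridium.
Group 9 minus oxidation state 1 gives a d⁸ configuration.
With 4 monodentate ligands the coordination number is 4.
A 5d d⁸ ion has a large crystal-field splitting; square planar leaves the high-energy d_{x²−y²} orbital empty and maximises CFSE.

square planar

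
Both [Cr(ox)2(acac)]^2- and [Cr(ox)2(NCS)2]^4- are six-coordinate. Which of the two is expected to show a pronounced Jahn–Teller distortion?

[Cr(ox)2(NCS)2]^4-

[Cr(ox)2(acac)]^2-: Ligand charges: each oxalate is −2; each acetylacetonate is −1. With an overall charge of −2 the chromium centre must be in the +3 oxidation state. Chromium is a group-6 element; Cr(III) is therefore d³. The d³ configuration leaves the e_g set evenly filled (or empty) — no strong Jahn–Teller driving force.
[Cr(ox)2(NCS)2]^4-: Ligand charges: each oxalate is −2; each isothiocyanate is −1. With an overall charge of −4 the chromium centre must be in the +2 oxidation state. Cr sits in group 6, so the d-electron count is 6 − 2 = 4. Isothiocyanate and oxalate are weak-field ligands for a first-row metal, so the complex is high-spin. The t₂g³e_g¹ (high-spin) configuration has an unevenly filled e_g set; the Jahn–Teller theorem predicts a tetragonal distortion (typically axial elongation) to lift the degeneracy.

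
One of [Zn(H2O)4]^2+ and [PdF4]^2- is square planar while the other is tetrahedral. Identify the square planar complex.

For [Zn(H2O)4]^2+: Summing ligand charges against the +2 overall charge gives an oxidation state of +2 for zinc. Zinc is a group-12 element; Zn(II) is therefore d¹⁰. A d¹⁰ ion has no crystal-field stabilisation preference between square planar and tetrahedral, so four ligands adopt the sterically favoured tetrahedral geometry. → tetrahedral.
For [PdF4]^2-: Each fluoride is −1; balancing the −2 overall charge requires Pd(II). Group 10 minus oxidation state 2 gives a d⁸ configuration. A 4d d⁸ ion has a large crystal-field splitting; square planar leaves the high-energy d_{x²−y²} orbital empty and maximises CFSE. → square planar.

[PdF4]^2-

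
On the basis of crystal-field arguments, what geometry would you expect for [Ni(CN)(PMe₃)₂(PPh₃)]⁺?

square planar

Each cyanide is −1; trimethylphosphine is neutral; triphenylphosphine is neutral; balancing the +1 overall charge requires Ni(II).
Ni sits in group 10, so the d-electron count is 10 − 2 = 8.
Coordination number: 4.
Cyanide, trimethylphosphine, and triphenylphosphine are strong-field ligands (high in the spectrochemical series).
A 3d d⁸ ion with strong-field ligands gains enough CFSE to favour square planar over tetrahedral.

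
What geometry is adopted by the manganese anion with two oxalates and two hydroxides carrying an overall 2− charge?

octahedral

Each oxalate is −2; each hydroxide is −1; balancing the −2 overall charge requires Mn(IV).
Mn sits in group 7, so the d-electron count is 7 − 4 = 3.
Counting donor atoms: 2×oxalate (bidentate) → 4 donors; 2×hydroxide (monodentate) → 2 donors. Coordination number = 6.
Six donors around a single metal centre give an octahedral coordination sphere.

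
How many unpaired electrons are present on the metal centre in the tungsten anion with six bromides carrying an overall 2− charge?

Ligand charges: each bromide is −1. With an overall charge of −2 the tungsten centre must be in the +4 oxidation state.
W sits in group 6, so the d-electron count is 6 − 4 = 2.
In an octahedral field the d² configuration is t₂g²e_g⁰ (only one arrangement possible), giving 2 unpaired electrons.

2 unpaired electrons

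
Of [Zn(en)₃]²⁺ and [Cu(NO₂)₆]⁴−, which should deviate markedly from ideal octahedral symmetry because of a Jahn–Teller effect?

[Cu(NO₂)₆]⁴−

[Zn(en)₃]²⁺: Ethylenediamine is neutral; balancing the +2 overall charge requires Zn(II). Zinc is a group-12 element; Zn(II) is therefore d¹⁰. The d¹⁰ configuration leaves the e_g set evenly filled (or empty) — no strong Jahn–Teller driving force.
[Cu(NO₂)₆]⁴−: Summing ligand charges against the −4 overall charge gives an oxidation state of +2 for copper. Copper is a group-11 element; Cu(II) is therefore d⁹. The t₂g⁶e_g³ configuration has an unevenly filled e_g set; the Jahn–Teller theorem predicts a tetragonal distortion (typically axial elongation) to lift the degeneracy.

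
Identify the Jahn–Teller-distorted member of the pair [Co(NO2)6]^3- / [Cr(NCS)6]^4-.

[Co(NO2)6]^3-: Summing ligand charges against the −3 overall charge gives an oxidation state of +3 for cobalt. Cobalt is a group-9 element; Co(III) is therefore d⁶. Co(III) has an exceptionally large octahedral splitting and is low-spin with essentially every ligand except fluoride. The d⁶ configuration leaves the e_g set evenly filled (or empty) — no strong Jahn–Teller driving force.
[Cr(NCS)6]^4-: Ligand charges: each isothiocyanate is −1. With an overall charge of −4 the chromium centre must be in the +2 oxidation state. Group 6 minus oxidation state 2 gives a d⁴ configuration. Isothiocyanate is a weak-field ligand for a first-row metal, so the complex is high-spin. The t₂g³e_g¹ (high-spin) configuration has an unevenly filled e_g set; the Jahn–Teller theorem predicts a tetragonal distortion (typically axial elongation) to lift the degeneracy.

[Cr(NCS)6]^4-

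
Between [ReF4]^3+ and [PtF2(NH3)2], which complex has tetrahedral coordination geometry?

For [ReF4]^3+: Ligand charges: each fluoride is −1. With an overall charge of +3 the rhenium centre must be in the +7 oxidation state. Rhenium is a group-7 element; Re(VII) is therefore d⁰. A d⁰ ion has no crystal-field stabilisation preference between square planar and tetrahedral, so four ligands adopt the sterically favoured tetrahedral geometry. → tetrahedral.
For [PtF2(NH3)2]: Ligand charges: each fluoride is −1; ammonia is neutral. With an overall charge of 0 the platinum centre must be in the +2 oxidation state. Pt sits in group 10, so the d-electron count is 10 − 2 = 8. A 5d d⁸ ion has a large crystal-field splitting; square planar leaves the high-energy d_{x²−y²} orbital empty and maximises CFSE. → square planar.

[ReF4]^3+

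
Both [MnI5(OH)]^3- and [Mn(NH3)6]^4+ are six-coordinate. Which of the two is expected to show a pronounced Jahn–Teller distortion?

[MnI5(OH)]^3-: Ligand charges: each iodide is −1; each hydroxide is −1. With an overall charge of −3 the manganese centre must be in the +3 oxidation state. Manganese is a group-7 element; Mn(III) is therefore d⁴. Hydroxide and iodide are weak-field ligands for a first-row metal, so the complex is high-spin. The t₂g³e_g¹ (high-spin) configuration has an unevenly filled e_g set; the Jahn–Teller theorem predicts a tetragonal distortion (typically axial elongation) to lift the degeneracy.
[Mn(NH3)6]^4+: Ammonia is neutral; balancing the +4 overall charge requires Mn(IV). Mn sits in group 7, so the d-electron count is 7 − 4 = 3. The d³ configuration leaves the e_g set evenly filled (or empty) — no strong Jahn–Teller driving force.

[MnI5(OH)]^3-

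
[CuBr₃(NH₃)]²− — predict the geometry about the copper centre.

tetrahedral

Ligand charges: each bromide is −1; ammonia is neutral. With an overall charge of −2 the copper centre must be in the +1 oxidation state.
Group 11 minus oxidation state 1 gives a d¹⁰ configuration.
Coordination number: 4.
A d¹⁰ ion has no crystal-field stabilisation preference between square planar and tetrahedral, so four ligands adopt the sterically favoured tetrahedral geometry.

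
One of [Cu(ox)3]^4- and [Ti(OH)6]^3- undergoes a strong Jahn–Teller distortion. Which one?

[Cu(ox)3]^4-

[Cu(ox)3]^4-: Summing ligand charges against the −4 overall charge gives an oxidation state of +2 for copper. Group 11 minus oxidation state 2 gives a d⁹ configuration. The t₂g⁶e_g³ configuration has an unevenly filled e_g set; the Jahn–Teller theorem predicts a tetragonal distortion (typically axial elongation) to lift the degeneracy.
[Ti(OH)6]^3-: Summing ligand charges against the −3 overall charge gives an oxidation state of +3 for titanium. Titanium is a group-4 element; Ti(III) is therefore d¹. The d¹ configuration leaves the e_g set evenly filled (or empty) — no strong Jahn–Teller driving force.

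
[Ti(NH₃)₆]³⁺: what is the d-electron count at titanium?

Ligand charges: ammonia is neutral. With an overall charge of +3 the titanium centre must be in the +3 oxidation state.
Ti sits in group 4, so the d-electron count is 4 − 3 = 1.

d¹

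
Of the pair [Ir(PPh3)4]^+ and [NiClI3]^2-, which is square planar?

[Ir(PPh3)4]^+

For [Ir(PPh3)4]^+: Triphenylphosphine is neutral; balancing the +1 overall charge requires Ir(I). Group 9 minus oxidation state 1 gives a d⁸ configuration. A 5d d⁸ ion has a large crystal-field splitting; square planar leaves the high-energy d_{x²−y²} orbital empty and maximises CFSE. → square planar.
For [NiClI3]^2-: Summing ligand charges against the −2 overall charge gives an oxidation state of +2 for nickel. Nickel is a group-10 element; Ni(II) is therefore d⁸. Chloride and iodide are weak-field ligands. With weak-field ligands the CFSE gain from square planar is small, so a 3d d⁸ ion takes the sterically preferred tetrahedral geometry. → tetrahedral.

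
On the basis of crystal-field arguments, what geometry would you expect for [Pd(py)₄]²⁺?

square planar

Pyridine is neutral; balancing the +2 overall charge requires Pd(II).
Palladium is a group-10 element; Pd(II) is therefore d⁸.
With 4 monodentate ligands the coordination number is 4.
A 4d d⁸ ion has a large crystal-field splitting; square planar leaves the high-energy d_{x²−y²} orbital empty and maximises CFSE.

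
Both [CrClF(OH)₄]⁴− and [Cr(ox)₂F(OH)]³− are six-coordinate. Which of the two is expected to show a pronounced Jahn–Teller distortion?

[CrClF(OH)₄]⁴−

[CrClF(OH)₄]⁴−: Summing ligand charges against the −4 overall charge gives an oxidation state of +2 for chromium. Group 6 minus oxidation state 2 gives a d⁴ configuration. Chloride, fluoride, and hydroxide are weak-field ligands for a first-row metal, so the complex is high-spin. The t₂g³e_g¹ (high-spin) configuration has an unevenly filled e_g set; the Jahn–Teller theorem predicts a tetragonal distortion (typically axial elongation) to lift the degeneracy.
[Cr(ox)₂F(OH)]³−: Summing ligand charges against the −3 overall charge gives an oxidation state of +3 for chromium. Cr sits in group 6, so the d-electron count is 6 − 3 = 3. The d³ configuration leaves the e_g set evenly filled (or empty) — no strong Jahn–Teller driving force.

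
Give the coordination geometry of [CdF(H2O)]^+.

Each fluoride is −1; water is neutral; balancing the +1 overall charge requires Cd(II).
Cd sits in group 12, so the d-electron count is 12 − 2 = 10.
Coordination number: 2.
A d¹⁰ ion with only two ligands adopts a linear arrangement (sp hybridisation; no CFSE preference).

linear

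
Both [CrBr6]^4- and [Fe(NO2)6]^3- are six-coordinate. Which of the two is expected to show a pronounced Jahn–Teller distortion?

[CrBr6]^4-

[CrBr6]^4-: Summing ligand charges against the −4 overall charge gives an oxidation state of +2 for chromium. Chromium is a group-6 element; Cr(II) is therefore d⁴. Bromide is a weak-field ligand for a first-row metal, so the complex is high-spin. The t₂g³e_g¹ (high-spin) configuration has an unevenly filled e_g set; the Jahn–Teller theorem predicts a tetragonal distortion (typically axial elongation) to lift the degeneracy.
[Fe(NO2)6]^3-: Ligand charges: each nitro (N-bound nitrite) is −1. With an overall charge of −3 the iron centre must be in the +3 oxidation state. Group 8 minus oxidation state 3 gives a d⁵ configuration. Nitro (N-bound nitrite) is a strong-field ligand (high in the spectrochemical series) for a first-row metal, so the complex is low-spin. The d⁵ configuration leaves the e_g set evenly filled (or empty) — no strong Jahn–Teller driving force.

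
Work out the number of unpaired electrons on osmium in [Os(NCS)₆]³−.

1

Ligand charges: each isothiocyanate is −1. With an overall charge of −3 the osmium centre must be in the +3 oxidation state.
Osmium is a group-8 element; Os(III) is therefore d⁵.
The spin state decides the count: a 5d ion has a large Δₒ and is invariably low-spin.
An octahedral low-spin d⁵ ion is t₂g⁵e_g⁰, giving 1 unpaired electron.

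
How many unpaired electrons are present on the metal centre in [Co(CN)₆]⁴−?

Ligand charges: each cyanide is −1. With an overall charge of −4 the cobalt centre must be in the +2 oxidation state.
Group 9 minus oxidation state 2 gives a d⁷ configuration.
The spin state decides the count: Cyanide is a strong-field ligand (high in the spectrochemical series) for a first-row metal, so the complex is low-spin.
An octahedral low-spin d⁷ ion is t₂g⁶e_g¹, giving 1 unpaired electron.

1 unpaired electron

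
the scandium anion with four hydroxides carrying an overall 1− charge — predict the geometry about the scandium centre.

tetrahedral

Each hydroxide is −1; balancing the −1 overall charge requires Sc(III).
Group 3 minus oxidation state 3 gives a d⁰ configuration.
Coordination number: 4.
A d⁰ ion has no crystal-field stabilisation preference between square planar and tetrahedral, so four ligands adopt the sterically favoured tetrahedral geometry.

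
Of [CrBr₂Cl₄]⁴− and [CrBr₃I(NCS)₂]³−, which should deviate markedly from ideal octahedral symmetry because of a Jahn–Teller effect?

[CrBr₂Cl₄]⁴−

[CrBr₂Cl₄]⁴−: Each bromide is −1; each chloride is −1; balancing the −4 overall charge requires Cr(II). Group 6 minus oxidation state 2 gives a d⁴ configuration. Bromide and chloride are weak-field ligands for a first-row metal, so the complex is high-spin. The t₂g³e_g¹ (high-spin) configuration has an unevenly filled e_g set; the Jahn–Teller theorem predicts a tetragonal distortion (typically axial elongation) to lift the degeneracy.
[CrBr₃I(NCS)₂]³−: Summing ligand charges against the −3 overall charge gives an oxidation state of +3 for chromium. Cr sits in group 6, so the d-electron count is 6 − 3 = 3. The d³ configuration leaves the e_g set evenly filled (or empty) — no strong Jahn–Teller driving force.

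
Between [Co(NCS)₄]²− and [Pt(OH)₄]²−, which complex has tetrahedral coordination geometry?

For [Co(NCS)₄]²−: Each isothiocyanate is −1; balancing the −2 overall charge requires Co(II). Co sits in group 9, so the d-electron count is 9 − 2 = 7. For a high-spin 3d d⁷ ion with weak-field ligands the small Δₜ gives little square-planar CFSE advantage, so four ligands adopt the sterically favoured tetrahedral geometry. → tetrahedral.
For [Pt(OH)₄]²−: Summing ligand charges against the −2 overall charge gives an oxidation state of +2 for platinum. Platinum is a group-10 element; Pt(II) is therefore d⁸. A 5d d⁸ ion has a large crystal-field splitting; square planar leaves the high-energy d_{x²−y²} orbital empty and maximises CFSE. → square planar.

[Co(NCS)₄]²−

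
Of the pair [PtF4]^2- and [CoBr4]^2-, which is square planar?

For [PtF4]^2-: Each fluoride is −1; balancing the −2 overall charge requires Pt(II). Group 10 minus oxidation state 2 gives a d⁸ configuration. A 5d d⁸ ion has a large crystal-field splitting; square planar leaves the high-energy d_{x²−y²} orbital empty and maximises CFSE. → square planar.
For [CoBr4]^2-: Summing ligand charges against the −2 overall charge gives an oxidation state of +2 for cobalt. Cobalt is a group-9 element; Co(II) is therefore d⁷. For a high-spin 3d d⁷ ion with weak-field ligands the small Δₜ gives little square-planar CFSE advantage, so four ligands adopt the sterically favoured tetrahedral geometry. → tetrahedral.

[PtF4]^2-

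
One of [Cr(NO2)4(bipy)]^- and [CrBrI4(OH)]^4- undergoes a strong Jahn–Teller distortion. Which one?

[CrBrI4(OH)]^4-

[Cr(NO2)4(bipy)]^-: Ligand charges: each nitro (N-bound nitrite) is −1; 2,2′-bipyridine is neutral. With an overall charge of −1 the chromium centre must be in the +3 oxidation state. Group 6 minus oxidation state 3 gives a d³ configuration. The d³ configuration leaves the e_g set evenly filled (or empty) — no strong Jahn–Teller driving force.
[CrBrI4(OH)]^4-: Summing ligand charges against the −4 overall charge gives an oxidation state of +2 for chromium. Chromium is a group-6 element; Cr(II) is therefore d⁴. Bromide, hydroxide, and iodide are weak-field ligands for a first-row metal, so the complex is high-spin. The t₂g³e_g¹ (high-spin) configuration has an unevenly filled e_g set; the Jahn–Teller theorem predicts a tetragonal distortion (typically axial elongation) to lift the degeneracy.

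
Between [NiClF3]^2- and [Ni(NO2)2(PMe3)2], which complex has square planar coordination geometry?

For [NiClF3]^2-: Summing ligand charges against the −2 overall charge gives an oxidation state of +2 for nickel. Nickel is a group-10 element; Ni(II) is therefore d⁸. Chloride and fluoride are weak-field ligands. With weak-field ligands the CFSE gain from square planar is small, so a 3d d⁸ ion takes the sterically preferred tetrahedral geometry. → tetrahedral.
For [Ni(NO2)2(PMe3)2]: Ligand charges: each nitro (N-bound nitrite) is −1; trimethylphosphine is neutral. With an overall charge of 0 the nickel centre must be in the +2 oxidation state. Ni sits in group 10, so the d-electron count is 10 − 2 = 8. Nitro (N-bound nitrite) and trimethylphosphine are strong-field ligands (high in the spectrochemical series). A 3d d⁸ ion with strong-field ligands gains enough CFSE to favour square planar over tetrahedral. → square planar.

[Ni(NO2)2(PMe3)2]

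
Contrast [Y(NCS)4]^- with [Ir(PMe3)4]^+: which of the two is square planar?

For [Y(NCS)4]^-: Each isothiocyanate is −1; balancing the −1 overall charge requires Y(III). Yttrium is a group-3 element; Y(III) is therefore d⁰. A d⁰ ion has no crystal-field stabilisation preference between square planar and tetrahedral, so four ligands adopt the sterically favoured tetrahedral geometry. → tetrahedral.
For [Ir(PMe3)4]^+: Trimethylphosphine is neutral; balancing the +1 overall charge requires Ir(I). Iridium is a group-9 element; Ir(I) is therefore d⁸. A 5d d⁸ ion has a large crystal-field splitting; square planar leaves the high-energy d_{x²−y²} orbital empty and maximises CFSE. → square planar.

[Ir(PMe3)4]^+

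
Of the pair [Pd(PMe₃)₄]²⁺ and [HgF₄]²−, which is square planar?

For [Pd(PMe₃)₄]²⁺: Ligand charges: trimethylphosphine is neutral. With an overall charge of +2 the palladium centre must be in the +2 oxidation state. Palladium is a group-10 element; Pd(II) is therefore d⁸. A 4d d⁸ ion has a large crystal-field splitting; square planar leaves the high-energy d_{x²−y²} orbital empty and maximises CFSE. → square planar.
For [HgF₄]²−: Each fluoride is −1; balancing the −2 overall charge requires Hg(II). Mercury is a group-12 element; Hg(II) is therefore d¹⁰. A d¹⁰ ion has no crystal-field stabilisation preference between square planar and tetrahedral, so four ligands adopt the sterically favoured tetrahedral geometry. → tetrahedral.

[Pd(PMe₃)₄]²⁺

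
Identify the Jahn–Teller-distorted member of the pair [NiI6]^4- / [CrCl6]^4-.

[CrCl6]^4-

[NiI6]^4-: Each iodide is −1; balancing the −4 overall charge requires Ni(II). Nickel is a group-10 element; Ni(II) is therefore d⁸. The d⁸ configuration leaves the e_g set evenly filled (or empty) — no strong Jahn–Teller driving force.
[CrCl6]^4-: Each chloride is −1; balancing the −4 overall charge requires Cr(II). Group 6 minus oxidation state 2 gives a d⁴ configuration. Chloride is a weak-field ligand for a first-row metal, so the complex is high-spin. The t₂g³e_g¹ (high-spin) configuration has an unevenly filled e_g set; the Jahn–Teller theorem predicts a tetragonal distortion (typically axial elongation) to lift the degeneracy.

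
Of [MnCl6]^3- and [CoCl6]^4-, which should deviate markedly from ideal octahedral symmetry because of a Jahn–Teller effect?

[MnCl6]^3-

[MnCl6]^3-: Each chloride is −1; balancing the −3 overall charge requires Mn(III). Manganese is a group-7 element; Mn(III) is therefore d⁴. Chloride is a weak-field ligand for a first-row metal, so the complex is high-spin. The t₂g³e_g¹ (high-spin) configuration has an unevenly filled e_g set; the Jahn–Teller theorem predicts a tetragonal distortion (typically axial elongation) to lift the degeneracy.
[CoCl6]^4-: Each chloride is −1; balancing the −4 overall charge requires Co(II). Group 9 minus oxidation state 2 gives a d⁷ configuration. Chloride is a weak-field ligand for a first-row metal, so the complex is high-spin. The d⁷ configuration leaves the e_g set evenly filled (or empty) — no strong Jahn–Teller driving force.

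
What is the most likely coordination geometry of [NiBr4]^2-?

tetrahedral

Ligand charges: each bromide is −1. With an overall charge of −2 the nickel centre must be in the +2 oxidation state.
Ni sits in group 10, so the d-electron count is 10 − 2 = 8.
Coordination number: 4.
Bromide is a weak-field ligand.
With weak-field ligands the CFSE gain from square planar is small, so a 3d d⁸ ion takes the sterically preferred tetrahedral geometry.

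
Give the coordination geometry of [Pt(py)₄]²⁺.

square planar

Summing ligand charges against the +2 overall charge gives an oxidation state of +2 for platinum.
Group 10 minus oxidation state 2 gives a d⁸ configuration.
Coordination number: 4.
A 5d d⁸ ion has a large crystal-field splitting; square planar leaves the high-energy d_{x²−y²} orbital empty and maximises CFSE.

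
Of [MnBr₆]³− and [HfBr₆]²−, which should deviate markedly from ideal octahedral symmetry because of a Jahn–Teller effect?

[MnBr₆]³−: Each bromide is −1; balancing the −3 overall charge requires Mn(III). Mn sits in group 7, so the d-electron count is 7 − 3 = 4. Bromide is a weak-field ligand for a first-row metal, so the complex is high-spin. The t₂g³e_g¹ (high-spin) configuration has an unevenly filled e_g set; the Jahn–Teller theorem predicts a tetragonal distortion (typically axial elongation) to lift the degeneracy.
[HfBr₆]²−: Summing ligand charges against the −2 overall charge gives an oxidation state of +4 for hafnium. Hf sits in group 4, so the d-electron count is 4 − 4 = 0. The d⁰ configuration leaves the e_g set evenly filled (or empty) — no strong Jahn–Teller driving force.

[MnBr₆]³−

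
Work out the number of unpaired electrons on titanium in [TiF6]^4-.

2 unpaired electrons

Ligand charges: each fluoride is −1. With an overall charge of −4 the titanium centre must be in the +2 oxidation state.
Group 4 minus oxidation state 2 gives a d² configuration.
In an octahedral field the d² configuration is t₂g²e_g⁰ (only one arrangement possible), giving 2 unpaired electrons.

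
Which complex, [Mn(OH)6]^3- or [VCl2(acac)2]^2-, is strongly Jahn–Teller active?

[Mn(OH)6]^3-: Ligand charges: each hydroxide is −1. With an overall charge of −3 the manganese centre must be in the +3 oxidation state. Group 7 minus oxidation state 3 gives a d⁴ configuration. Hydroxide is a weak-field ligand for a first-row metal, so the complex is high-spin. The t₂g³e_g¹ (high-spin) configuration has an unevenly filled e_g set; the Jahn–Teller theorem predicts a tetragonal distortion (typically axial elongation) to lift the degeneracy.
[VCl2(acac)2]^2-: Summing ligand charges against the −2 overall charge gives an oxidation state of +2 for vanadium. Vanadium is a group-5 element; V(II) is therefore d³. The d³ configuration leaves the e_g set evenly filled (or empty) — no strong Jahn–Teller driving force.

[Mn(OH)6]^3-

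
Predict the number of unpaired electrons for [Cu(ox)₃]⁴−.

Ligand charges: each oxalate is −2. With an overall charge of −4 the copper centre must be in the +2 oxidation state.
Copper is a group-11 element; Cu(II) is therefore d⁹.
Counting donor atoms: 3×oxalate (bidentate) → 6 donors. Coordination number = 6.
In an octahedral field the d⁹ configuration is t₂g⁶e_g³ (only one arrangement possible), giving 1 unpaired electron.

1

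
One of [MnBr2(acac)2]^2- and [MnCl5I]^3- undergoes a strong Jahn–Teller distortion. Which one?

[MnCl5I]^3-

[MnBr2(acac)2]^2-: Ligand charges: each bromide is −1; each acetylacetonate is −1. With an overall charge of −2 the manganese centre must be in the +2 oxidation state. Mn sits in group 7, so the d-electron count is 7 − 2 = 5. Acetylacetonate and bromide are weak-field ligands for a first-row metal, so the complex is high-spin. The d⁵ configuration leaves the e_g set evenly filled (or empty) — no strong Jahn–Teller driving force.
[MnCl5I]^3-: Ligand charges: each chloride is −1; each iodide is −1. With an overall charge of −3 the manganese centre must be in the +3 oxidation state. Manganese is a group-7 element; Mn(III) is therefore d⁴. Chloride and iodide are weak-field ligands for a first-row metal, so the complex is high-spin. The t₂g³e_g¹ (high-spin) configuration has an unevenly filled e_g set; the Jahn–Teller theorem predicts a tetragonal distortion (typically axial elongation) to lift the degeneracy.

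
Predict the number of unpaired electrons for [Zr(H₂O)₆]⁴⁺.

Summing ligand charges against the +4 overall charge gives an oxidation state of +4 for zirconium.
Group 4 minus oxidation state 4 gives a d⁰ configuration.
In an octahedral field the d⁰ configuration is t₂g⁰e_g⁰, giving 0 unpaired electrons.

0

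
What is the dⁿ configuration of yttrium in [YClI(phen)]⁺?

d0

Ligand charges: each chloride is −1; each iodide is −1; 1,10-phenanthroline is neutral. With an overall charge of +1 the yttrium centre must be in the +3 oxidation state.
Y sits in group 3, so the d-electron count is 3 − 3 = 0.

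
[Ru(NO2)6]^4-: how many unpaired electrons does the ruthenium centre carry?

0

Ligand charges: each nitro (N-bound nitrite) is −1. With an overall charge of −4 the ruthenium centre must be in the +2 oxidation state.
Ruthenium is a group-8 element; Ru(II) is therefore d⁶.
The spin state decides the count: a 4d ion has a large Δₒ and is invariably low-spin.
An octahedral low-spin d⁶ ion is t₂g⁶e_g⁰, giving 0 unpaired electrons.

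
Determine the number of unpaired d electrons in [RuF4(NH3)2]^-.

1 unpaired electron

Summing ligand charges against the −1 overall charge gives an oxidation state of +3 for ruthenium.
Ruthenium is a group-8 element; Ru(III) is therefore d⁵.
The spin state decides the count: a 4d ion has a large Δₒ and is invariably low-spin.
An octahedral low-spin d⁵ ion is t₂g⁵e_g⁰, giving 1 unpaired electron.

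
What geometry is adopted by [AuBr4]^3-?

tetrahedral

Summing ligand charges against the −3 overall charge gives an oxidation state of +1 for gold.
Group 11 minus oxidation state 1 gives a d¹⁰ configuration.
Coordination number: 4.
A d¹⁰ ion has no crystal-field stabilisation preference between square planar and tetrahedral, so four ligands adopt the sterically favoured tetrahedral geometry.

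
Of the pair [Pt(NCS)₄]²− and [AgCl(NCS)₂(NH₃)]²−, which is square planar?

[Pt(NCS)₄]²−

For [Pt(NCS)₄]²−: Summing ligand charges against the −2 overall charge gives an oxidation state of +2 for platinum. Platinum is a group-10 element; Pt(II) is therefore d⁸. A 5d d⁸ ion has a large crystal-field splitting; square planar leaves the high-energy d_{x²−y²} orbital empty and maximises CFSE. → square planar.
For [AgCl(NCS)₂(NH₃)]²−: Each chloride is −1; each isothiocyanate is −1; ammonia is neutral; balancing the −2 overall charge requires Ag(I). Silver is a group-11 element; Ag(I) is therefore d¹⁰. A d¹⁰ ion has no crystal-field stabilisation preference between square planar and tetrahedral, so four ligands adopt the sterically favoured tetrahedral geometry. → tetrahedral.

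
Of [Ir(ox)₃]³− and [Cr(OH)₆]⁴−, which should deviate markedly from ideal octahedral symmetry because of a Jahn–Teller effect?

[Cr(OH)₆]⁴−

[Ir(ox)₃]³−: Summing ligand charges against the −3 overall charge gives an oxidation state of +3 for iridium. Ir sits in group 9, so the d-electron count is 9 − 3 = 6. A 5d ion has a large Δₒ and is invariably low-spin. The d⁶ configuration leaves the e_g set evenly filled (or empty) — no strong Jahn–Teller driving force.
[Cr(OH)₆]⁴−: Summing ligand charges against the −4 overall charge gives an oxidation state of +2 for chromium. Group 6 minus oxidation state 2 gives a d⁴ configuration. Hydroxide is a weak-field ligand for a first-row metal, so the complex is high-spin. The t₂g³e_g¹ (high-spin) configuration has an unevenly filled e_g set; the Jahn–Teller theorem predicts a tetragonal distortion (typically axial elongation) to lift the degeneracy.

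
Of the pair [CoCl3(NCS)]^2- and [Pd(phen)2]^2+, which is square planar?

For [CoCl3(NCS)]^2-: Summing ligand charges against the −2 overall charge gives an oxidation state of +2 for cobalt. Co sits in group 9, so the d-electron count is 9 − 2 = 7. For a high-spin 3d d⁷ ion with weak-field ligands the small Δₜ gives little square-planar CFSE advantage, so four ligands adopt the sterically favoured tetrahedral geometry. → tetrahedral.
For [Pd(phen)2]^2+: 1,10-phenanthroline is neutral; balancing the +2 overall charge requires Pd(II). Palladium is a group-10 element; Pd(II) is therefore d⁸. A 4d d⁸ ion has a large crystal-field splitting; square planar leaves the high-energy d_{x²−y²} orbital empty and maximises CFSE. → square planar.

[Pd(phen)2]^2+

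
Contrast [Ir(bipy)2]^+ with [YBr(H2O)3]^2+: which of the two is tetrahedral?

For [Ir(bipy)2]^+: Summing ligand charges against the +1 overall charge gives an oxidation state of +1 for iridium. Group 9 minus oxidation state 1 gives a d⁸ configuration. A 5d d⁸ ion has a large crystal-field splitting; square planar leaves the high-energy d_{x²−y²} orbital empty and maximises CFSE. → square planar.
For [YBr(H2O)3]^2+: Ligand charges: each bromide is −1; water is neutral. With an overall charge of +2 the yttrium centre must be in the +3 oxidation state. Yttrium is a group-3 element; Y(III) is therefore d⁰. A d⁰ ion has no crystal-field stabilisation preference between square planar and tetrahedral, so four ligands adopt the sterically favoured tetrahedral geometry. → tetrahedral.

[YBr(H2O)3]^2+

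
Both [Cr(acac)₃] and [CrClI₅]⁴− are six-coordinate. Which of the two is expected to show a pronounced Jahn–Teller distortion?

[CrClI₅]⁴−

[Cr(acac)₃]: Summing ligand charges against the 0 overall charge gives an oxidation state of +3 for chromium. Chromium is a group-6 element; Cr(III) is therefore d³. The d³ configuration leaves the e_g set evenly filled (or empty) — no strong Jahn–Teller driving force.
[CrClI₅]⁴−: Ligand charges: each chloride is −1; each iodide is −1. With an overall charge of −4 the chromium centre must be in the +2 oxidation state. Cr sits in group 6, so the d-electron count is 6 − 2 = 4. Chloride and iodide are weak-field ligands for a first-row metal, so the complex is high-spin. The t₂g³e_g¹ (high-spin) configuration has an unevenly filled e_g set; the Jahn–Teller theorem predicts a tetragonal distortion (typically axial elongation) to lift the degeneracy.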